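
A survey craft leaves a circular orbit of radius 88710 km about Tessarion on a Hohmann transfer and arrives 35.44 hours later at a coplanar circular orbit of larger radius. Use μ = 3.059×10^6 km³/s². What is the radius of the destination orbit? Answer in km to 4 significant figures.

r₂ = 2.543×10^5 km

Transfer time t = 35.44 hours = 1.27584×10^5 s, and t = π√(a_t³/μ).
So a_t = (μ t²/π²)^(1/3) = (3.059×10^6 × (1.27584×10^5)² / π²)^(1/3) = 1.7151×10^5 km.
Since a_t = (r₁ + r₂)/2, r₂ = 2a_t − r₁ = 2×1.7151×10^5 − 88710 = 2.5431×10^5 km.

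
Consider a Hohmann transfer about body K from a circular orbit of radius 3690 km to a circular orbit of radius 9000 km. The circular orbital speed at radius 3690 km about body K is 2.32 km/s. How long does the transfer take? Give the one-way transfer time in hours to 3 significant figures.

From the circular-orbit relation v² = μ/r at r = 3690 km: μ = v²r = (2.32)² × 3690 = 19861.1 km³/s².
Transfer-ellipse semi-major axis a_t = (r₁ + r₂)/2 = (3690 + 9000)/2 = 6345 km.
Half the transfer-orbit period gives t = π√(a_t³/μ) = 11270 s.
Converting: 11270 s ÷ 3600 s/hour = 3.13 hours.

t = 3.13 hours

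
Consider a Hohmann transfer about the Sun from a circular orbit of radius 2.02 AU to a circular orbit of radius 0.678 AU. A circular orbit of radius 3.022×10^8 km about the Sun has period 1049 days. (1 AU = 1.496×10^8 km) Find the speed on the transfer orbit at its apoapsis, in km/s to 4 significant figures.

v = 14.85 km/s

From Kepler's third law T² = 4π²r³/μ at r = 3.022×10^8 km, T = 1049 days = 1049 × 86400 s = 9.06336×10^7 s: μ = 4π²r³/T² = 1.32637×10^11 km³/s².
In km: r₁ = 2.02 × 1.496×10^8 = 3.02192×10^8 km; r₂ = 0.678 × 1.496×10^8 = 1.014288×10^8 km.
The Hohmann ellipse has a_t = (r₁ + r₂)/2 = 2.018104×10^8 km.
The apoapsis of the transfer ellipse is at r = 3.02192×10^8 km.
Vis-viva: v = √[μ(2/r − 1/a_t)] = √[1.32637×10^11 × (2/3.02192×10^8 − 1/2.018104×10^8)] = 14.85 km/s.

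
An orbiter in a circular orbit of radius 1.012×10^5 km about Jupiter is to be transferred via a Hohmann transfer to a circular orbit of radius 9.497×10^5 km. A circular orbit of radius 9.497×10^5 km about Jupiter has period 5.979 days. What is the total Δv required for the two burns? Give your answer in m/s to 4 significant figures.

From Kepler's third law T² = 4π²r³/μ at r = 9.497×10^5 km, T = 5.979 days = 5.979 × 86400 s = 5.165856×10^5 s: μ = 4π²r³/T² = 1.26717×10^8 km³/s².
Semi-major axis of the transfer orbit: a_t = (1.012×10^5 + 9.497×10^5)/2 = 5.2545×10^5 km.
At r₁ the circular-orbit speed is v₁ = √(μ/r₁) = 35.386 km/s.
Transfer-orbit speed at r₁ (vis-viva equation): v_p = √[μ(2/r₁ − 1/a_t)] = 47.572 km/s.
First burn Δv₁ = |v_p − v₁| = 12.19 km/s.
Circular speed at r₂: v₂ = √(μ/r₂) = 11.551 km/s.
Transfer-orbit speed at r₂: v_a = √[μ(2/r₂ − 1/a_t)] = 5.0693 km/s.
Second burn Δv₂ = |v₂ − v_a| = 6.482 km/s.
Total Δv = Δv₁ + Δv₂ = 18.67 km/s.

Δv = 18670 m/s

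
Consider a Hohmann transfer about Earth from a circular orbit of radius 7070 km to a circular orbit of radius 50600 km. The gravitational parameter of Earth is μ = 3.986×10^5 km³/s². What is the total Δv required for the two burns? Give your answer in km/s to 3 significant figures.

Transfer-ellipse semi-major axis a_t = (r₁ + r₂)/2 = (7070 + 50600)/2 = 28835 km.
Circular speed at r₁: v₁ = √(μ/r₁) = √(3.986×10^5/7070) = 7.509 km/s.
Transfer-orbit speed at r₁ (vis-viva equation): v_p = √[μ(2/r₁ − 1/a_t)] = 9.947 km/s.
First burn Δv₁ = |v_p − v₁| = 2.438 km/s.
At r₂, v₂ = √(μ/r₂) = 2.807 km/s.
Transfer-orbit speed at r₂: v_a = √[μ(2/r₂ − 1/a_t)] = 1.390 km/s.
Second burn Δv₂ = |v₂ − v_a| = 1.417 km/s.
Δv = Δv₁ + Δv₂ = 2.438 + 1.417 = 3.855 km/s.

Δv = 3.85 km/s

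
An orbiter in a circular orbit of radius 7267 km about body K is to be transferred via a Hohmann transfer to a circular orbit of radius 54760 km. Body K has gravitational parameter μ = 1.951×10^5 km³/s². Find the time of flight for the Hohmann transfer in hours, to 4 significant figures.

The Hohmann ellipse has a_t = (r₁ + r₂)/2 = 31013.5 km.
Half the transfer-orbit period gives t = π√(a_t³/μ) = 38850 s.
Converting: 38850 s ÷ 3600 s/hour = 10.79 hours.

t = 10.79 hours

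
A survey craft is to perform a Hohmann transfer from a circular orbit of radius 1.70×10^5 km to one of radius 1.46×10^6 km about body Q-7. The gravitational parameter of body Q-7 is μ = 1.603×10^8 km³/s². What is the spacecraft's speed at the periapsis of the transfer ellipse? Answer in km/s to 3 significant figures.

Semi-major axis of the transfer orbit: a_t = (1.700×10^5 + 1.460×10^6)/2 = 8.150×10^5 km.
At periapsis, r = 1.700×10^5 km.
Vis-viva: v = √[μ(2/r − 1/a_t)] = √[1.603×10^8 × (2/1.700×10^5 − 1/8.150×10^5)] = 41.10 km/s.

v = 41.1 km/s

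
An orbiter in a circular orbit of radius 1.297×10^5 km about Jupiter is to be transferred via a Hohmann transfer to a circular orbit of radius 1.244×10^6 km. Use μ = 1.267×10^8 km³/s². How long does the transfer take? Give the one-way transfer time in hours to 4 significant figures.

t = 44.13 hours

Semi-major axis of the transfer orbit: a_t = (1.297×10^5 + 1.244×10^6)/2 = 6.8685×10^5 km.
By Kepler's third law the transfer-orbit period is T = 2π√(a_t³/μ), so t = T/2 = 1.5887×10^5 s.
Converting: 1.5887×10^5 s ÷ 3600 s/hour = 44.13 hours.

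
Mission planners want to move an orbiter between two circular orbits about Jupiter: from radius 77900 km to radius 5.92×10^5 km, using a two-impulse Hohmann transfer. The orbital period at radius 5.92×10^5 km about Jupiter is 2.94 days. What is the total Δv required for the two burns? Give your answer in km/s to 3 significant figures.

Δv = 20.9 km/s

From Kepler's third law T² = 4π²r³/μ at r = 5.92×10^5 km, T = 2.94 days = 2.94 × 86400 s = 2.54016×10^5 s: μ = 4π²r³/T² = 1.26941×10^8 km³/s².
The Hohmann ellipse has a_t = (r₁ + r₂)/2 = 3.3495×10^5 km.
At r₁ the circular-orbit speed is v₁ = √(μ/r₁) = 40.37 km/s.
On the transfer ellipse at r₁, vis-viva gives v_p = √[μ(2/r₁ − 1/a_t)] = 53.67 km/s.
First burn Δv₁ = |v_p − v₁| = 13.30 km/s.
Circular speed at r₂: v₂ = √(μ/r₂) = 14.643 km/s.
Transfer-orbit speed at r₂: v_a = √[μ(2/r₂ − 1/a_t)] = 7.0619 km/s.
Second burn Δv₂ = |v₂ − v_a| = 7.581 km/s.
Δv = Δv₁ + Δv₂ = 13.30 + 7.581 = 20.88 km/s.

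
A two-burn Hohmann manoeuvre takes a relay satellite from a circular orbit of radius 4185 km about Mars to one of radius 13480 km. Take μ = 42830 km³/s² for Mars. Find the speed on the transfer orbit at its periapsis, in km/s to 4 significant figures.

v = 3.952 km/s

Transfer-ellipse semi-major axis a_t = (r₁ + r₂)/2 = (4185 + 13480)/2 = 8832.5 km.
At periapsis, r = 4185 km.
Applying v² = μ(2/r − 1/a_t): v = 3.952 km/s.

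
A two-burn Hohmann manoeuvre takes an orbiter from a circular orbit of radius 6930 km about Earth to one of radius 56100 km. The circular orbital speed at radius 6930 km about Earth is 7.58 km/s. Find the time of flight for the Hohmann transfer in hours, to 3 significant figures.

From the circular-orbit relation v² = μ/r at r = 6930 km: μ = v²r = (7.58)² × 6930 = 3.98173×10^5 km³/s².
Semi-major axis of the transfer orbit: a_t = (6930 + 56100)/2 = 31515 km.
By Kepler's third law the transfer-orbit period is T = 2π√(a_t³/μ), so t = T/2 = 27850 s.
Converting: 27850 s ÷ 3600 s/hour = 7.74 hours.

t = 7.74 hours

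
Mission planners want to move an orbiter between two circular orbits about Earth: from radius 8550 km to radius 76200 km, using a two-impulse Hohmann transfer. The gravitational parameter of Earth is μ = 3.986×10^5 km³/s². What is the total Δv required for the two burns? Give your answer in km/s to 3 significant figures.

The Hohmann ellipse has a_t = (r₁ + r₂)/2 = 42375 km.
At r₁ the circular-orbit speed is v₁ = √(μ/r₁) = 6.828 km/s.
Transfer-orbit speed at r₁ (vis-viva): v_p = √[μ(2/r₁ − 1/a_t)] = 9.156 km/s.
First burn Δv₁ = |v_p − v₁| = 2.328 km/s.
Circular speed at r₂: v₂ = √(μ/r₂) = 2.287 km/s.
Transfer-orbit speed at r₂: v_a = √[μ(2/r₂ − 1/a_t)] = 1.027 km/s.
Second burn Δv₂ = |v₂ − v_a| = 1.260 km/s.
Δv = Δv₁ + Δv₂ = 2.328 + 1.260 = 3.588 km/s.

Δv = 3.59 km/s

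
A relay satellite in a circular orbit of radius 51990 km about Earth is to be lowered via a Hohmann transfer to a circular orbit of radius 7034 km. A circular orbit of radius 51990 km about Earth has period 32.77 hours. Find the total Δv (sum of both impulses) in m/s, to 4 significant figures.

From Kepler's third law T² = 4π²r³/μ at r = 51990 km, T = 32.77 hours = 32.77 × 3600 s = 1.17972×10^5 s: μ = 4π²r³/T² = 3.98622×10^5 km³/s².
Transfer-ellipse semi-major axis a_t = (r₁ + r₂)/2 = (51990 + 7034)/2 = 29512 km.
Circular speed at r₁: v₁ = √(μ/r₁) = √(3.98622×10^5/51990) = 2.769 km/s.
On the transfer ellipse at r₁, v² = μ(2/r − 1/a) gives v_a = √[μ(2/r₁ − 1/a_t)] = 1.352 km/s.
First burn Δv₁ = |v_a − v₁| = 1.417 km/s.
Circular speed at r₂: v₂ = √(μ/r₂) = 7.528 km/s.
Transfer-orbit speed at r₂: v_p = √[μ(2/r₂ − 1/a_t)] = 9.992 km/s.
Second burn Δv₂ = |v₂ − v_p| = 2.464 km/s.
Δv = Δv₁ + Δv₂ = 1.417 + 2.464 = 3.881 km/s.

Δv = 3881 m/s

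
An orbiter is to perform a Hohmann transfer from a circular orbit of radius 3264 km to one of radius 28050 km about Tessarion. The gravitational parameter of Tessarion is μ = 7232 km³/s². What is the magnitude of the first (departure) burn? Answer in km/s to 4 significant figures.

Δv₁ = 0.5038 km/s

The Hohmann ellipse has a_t = (r₁ + r₂)/2 = 15657 km.
Circular speed at r = 3264 km: v_c = √(μ/r) = 1.48852 km/s.
Vis-viva on the transfer ellipse at r = 3264 km gives v_t = √[μ(2/r − 1/a_t)] = 1.99235 km/s.
Δv₁ = |v_t − v_c| = |1.99235 − 1.48852| = 0.5038 km/s.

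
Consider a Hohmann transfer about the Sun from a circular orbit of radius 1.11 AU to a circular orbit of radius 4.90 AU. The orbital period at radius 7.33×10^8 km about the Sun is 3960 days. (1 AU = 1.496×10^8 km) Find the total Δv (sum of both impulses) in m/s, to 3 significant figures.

From Kepler's third law T² = 4π²r³/μ at r = 7.33×10^8 km, T = 3960 days = 3960 × 86400 s = 3.42144×10^8 s: μ = 4π²r³/T² = 1.32817×10^11 km³/s².
In km: r₁ = 1.11 × 1.496×10^8 = 1.66056×10^8 km; r₂ = 4.90 × 1.496×10^8 = 7.3304×10^8 km.
Semi-major axis of the transfer orbit: a_t = (1.66056×10^8 + 7.3304×10^8)/2 = 4.49548×10^8 km.
Circular speed at r₁: v₁ = √(μ/r₁) = √(1.32817×10^11/1.66056×10^8) = 28.281 km/s.
Transfer-orbit speed at r₁ (vis-viva): v_p = √[μ(2/r₁ − 1/a_t)] = 36.114 km/s.
First burn Δv₁ = |v_p − v₁| = 7.833 km/s.
Circular speed at r₂: v₂ = √(μ/r₂) = 13.461 km/s.
Transfer-orbit speed at r₂: v_a = √[μ(2/r₂ − 1/a_t)] = 8.1809 km/s.
Second burn Δv₂ = |v₂ − v_a| = 5.280 km/s.
Δv = Δv₁ + Δv₂ = 7.833 + 5.280 = 13.11 km/s.

Δv = 13100 m/s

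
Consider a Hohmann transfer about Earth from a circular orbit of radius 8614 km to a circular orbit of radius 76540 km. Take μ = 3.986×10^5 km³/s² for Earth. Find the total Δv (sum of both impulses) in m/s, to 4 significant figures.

Δv = 3574 m/s

Transfer-ellipse semi-major axis a_t = (r₁ + r₂)/2 = (8614 + 76540)/2 = 42577 km.
Circular speed at r₁: v₁ = √(μ/r₁) = √(3.986×10^5/8614) = 6.8025 km/s.
Transfer-orbit speed at r₁ (vis-viva): v_p = √[μ(2/r₁ − 1/a_t)] = 9.1206 km/s.
First burn Δv₁ = |v_p − v₁| = 2.318 km/s.
Circular speed at r₂: v₂ = √(μ/r₂) = 2.282 km/s.
Transfer-orbit speed at r₂: v_a = √[μ(2/r₂ − 1/a_t)] = 1.026 km/s.
Second burn Δv₂ = |v₂ − v_a| = 1.256 km/s.
Δv = Δv₁ + Δv₂ = 2.318 + 1.256 = 3.574 km/s.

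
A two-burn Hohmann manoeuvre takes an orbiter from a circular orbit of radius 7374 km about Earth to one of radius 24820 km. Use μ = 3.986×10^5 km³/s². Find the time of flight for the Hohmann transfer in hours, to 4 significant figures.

The Hohmann ellipse has a_t = (r₁ + r₂)/2 = 16097 km.
By Kepler's third law the transfer-orbit period is T = 2π√(a_t³/μ), so t = T/2 = 10162 s.
Converting: 10162 s ÷ 3600 s/hour = 2.823 hours.

t = 2.823 hours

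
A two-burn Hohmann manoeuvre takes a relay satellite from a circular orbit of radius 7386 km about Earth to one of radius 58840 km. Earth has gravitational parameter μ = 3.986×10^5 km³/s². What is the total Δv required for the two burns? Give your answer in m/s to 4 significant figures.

Δv = 3820 m/s

Transfer-ellipse semi-major axis a_t = (r₁ + r₂)/2 = (7386 + 58840)/2 = 33113 km.
At r₁ the circular-orbit speed is v₁ = √(μ/r₁) = 7.34622 km/s.
On the transfer ellipse at r₁, vis-viva equation gives v_p = √[μ(2/r₁ − 1/a_t)] = 9.79267 km/s.
First burn Δv₁ = |v_p − v₁| = 2.446 km/s.
Circular speed at r₂: v₂ = √(μ/r₂) = 2.603 km/s.
Transfer-orbit speed at r₂: v_a = √[μ(2/r₂ − 1/a_t)] = 1.229 km/s.
Second burn Δv₂ = |v₂ − v_a| = 1.374 km/s.
Total Δv = Δv₁ + Δv₂ = 3.820 km/s.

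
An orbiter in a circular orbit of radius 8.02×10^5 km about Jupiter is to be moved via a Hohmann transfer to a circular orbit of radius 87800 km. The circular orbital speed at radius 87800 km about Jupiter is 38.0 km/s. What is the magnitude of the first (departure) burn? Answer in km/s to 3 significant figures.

Δv₁ = 6.99 km/s

From the circular-orbit relation v² = μ/r at r = 87800 km: μ = v²r = (38.0)² × 87800 = 1.26783×10^8 km³/s².
Transfer-ellipse semi-major axis a_t = (r₁ + r₂)/2 = (8.020×10^5 + 87800)/2 = 4.449×10^5 km.
On the circular orbit at r = 8.020×10^5 km, v_c = √(μ/r) = 12.5731 km/s.
Vis-viva on the transfer ellipse at r = 8.020×10^5 km gives v_t = √[μ(2/r − 1/a_t)] = 5.58547 km/s.
Δv₁ = |v_t − v_c| = |5.58547 − 12.5731| = 6.988 km/s.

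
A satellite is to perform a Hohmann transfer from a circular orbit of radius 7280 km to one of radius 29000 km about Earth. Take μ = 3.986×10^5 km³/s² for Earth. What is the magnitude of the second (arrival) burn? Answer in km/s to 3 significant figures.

The Hohmann ellipse has a_t = (r₁ + r₂)/2 = 18140 km.
On the circular orbit at r = 29000 km, v_c = √(μ/r) = 3.7074 km/s.
Vis-viva on the transfer ellipse at r = 29000 km gives v_t = √[μ(2/r − 1/a_t)] = 2.3486 km/s.
Δv₂ = |v_t − v_c| = |2.3486 − 3.7074| = 1.359 km/s.

Δv₂ = 1.36 km/s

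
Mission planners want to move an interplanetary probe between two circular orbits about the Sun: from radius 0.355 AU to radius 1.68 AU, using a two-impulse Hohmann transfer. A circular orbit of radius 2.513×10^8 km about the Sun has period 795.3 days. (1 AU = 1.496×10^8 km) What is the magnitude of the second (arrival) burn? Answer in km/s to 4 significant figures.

From Kepler's third law T² = 4π²r³/μ at r = 2.513×10^8 km, T = 795.3 days = 795.3 × 86400 s = 6.871392×10^7 s: μ = 4π²r³/T² = 1.32693×10^11 km³/s².
In km: r₁ = 0.355 × 1.496×10^8 = 5.3108×10^7 km; r₂ = 1.68 × 1.496×10^8 = 2.51328×10^8 km.
The Hohmann ellipse has a_t = (r₁ + r₂)/2 = 1.52218×10^8 km.
On the circular orbit at r = 2.51328×10^8 km, v_c = √(μ/r) = 22.9775 km/s.
Vis-viva on the transfer ellipse at r = 2.51328×10^8 km gives v_t = √[μ(2/r − 1/a_t)] = 13.5722 km/s.
Δv₂ = |v_t − v_c| = |13.5722 − 22.9775| = 9.405 km/s.

Δv₂ = 9.405 km/s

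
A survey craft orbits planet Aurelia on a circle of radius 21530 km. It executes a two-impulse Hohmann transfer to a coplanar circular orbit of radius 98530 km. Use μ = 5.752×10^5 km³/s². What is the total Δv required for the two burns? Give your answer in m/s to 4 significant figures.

Semi-major axis of the transfer orbit: a_t = (21530 + 98530)/2 = 60030 km.
At r₁ the circular-orbit speed is v₁ = √(μ/r₁) = 5.169 km/s.
Transfer-orbit speed at r₁ (vis-viva): v_p = √[μ(2/r₁ − 1/a_t)] = 6.622 km/s.
First burn Δv₁ = |v_p − v₁| = 1.453 km/s.
Circular speed at r₂: v₂ = √(μ/r₂) = 2.4162 km/s.
Transfer-orbit speed at r₂: v_a = √[μ(2/r₂ − 1/a_t)] = 1.4470 km/s.
Second burn Δv₂ = |v₂ − v_a| = 0.9692 km/s.
Total Δv = Δv₁ + Δv₂ = 2.422 km/s.

Δv = 2422 m/s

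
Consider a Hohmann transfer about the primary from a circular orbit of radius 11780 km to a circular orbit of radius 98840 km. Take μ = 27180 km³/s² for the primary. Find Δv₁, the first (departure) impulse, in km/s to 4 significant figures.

The Hohmann ellipse has a_t = (r₁ + r₂)/2 = 55310 km.
On the circular orbit at r = 11780 km, v_c = √(μ/r) = 1.5190 km/s.
Vis-viva on the transfer ellipse at r = 11780 km gives v_t = √[μ(2/r − 1/a_t)] = 2.0306 km/s.
Δv₁ = |v_t − v_c| = |2.0306 − 1.5190| = 0.5116 km/s.

Δv₁ = 0.5116 km/s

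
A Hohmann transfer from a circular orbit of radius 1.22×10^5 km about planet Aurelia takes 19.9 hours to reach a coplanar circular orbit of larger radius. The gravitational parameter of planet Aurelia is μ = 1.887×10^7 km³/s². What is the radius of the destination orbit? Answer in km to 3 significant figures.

r₂ = 3.06×10^5 km

Transfer time t = 19.9 hours = 71640 s, and t = π√(a_t³/μ).
So a_t = (μ t²/π²)^(1/3) = (1.887×10^7 × (71640)² / π²)^(1/3) = 2.1409×10^5 km.
Since a_t = (r₁ + r₂)/2, r₂ = 2a_t − r₁ = 2×2.1409×10^5 − 1.220×10^5 = 3.0618×10^5 km.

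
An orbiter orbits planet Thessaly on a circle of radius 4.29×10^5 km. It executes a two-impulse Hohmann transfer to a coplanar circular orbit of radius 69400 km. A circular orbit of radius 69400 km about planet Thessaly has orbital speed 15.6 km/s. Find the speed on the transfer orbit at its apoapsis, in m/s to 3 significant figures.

v = 3310 m/s

From the circular-orbit relation v² = μ/r at r = 69400 km: μ = v²r = (15.6)² × 69400 = 1.68892×10^7 km³/s².
Transfer-ellipse semi-major axis a_t = (r₁ + r₂)/2 = (4.290×10^5 + 69400)/2 = 2.492×10^5 km.
The apoapsis of the transfer ellipse is at r = 4.290×10^5 km.
Vis-viva: v = √[μ(2/r − 1/a_t)] = √[1.68892×10^7 × (2/4.290×10^5 − 1/2.492×10^5)] = 3.311 km/s.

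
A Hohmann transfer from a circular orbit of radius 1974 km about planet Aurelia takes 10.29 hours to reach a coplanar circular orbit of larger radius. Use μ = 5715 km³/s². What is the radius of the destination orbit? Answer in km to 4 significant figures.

Transfer time t = 10.29 hours = 37044 s, and t = π√(a_t³/μ).
So a_t = (μ t²/π²)^(1/3) = (5715 × (37044)² / π²)^(1/3) = 9262.3 km.
Since a_t = (r₁ + r₂)/2, r₂ = 2a_t − r₁ = 2×9262.3 − 1974 = 16550.6 km.

r₂ = 16550 km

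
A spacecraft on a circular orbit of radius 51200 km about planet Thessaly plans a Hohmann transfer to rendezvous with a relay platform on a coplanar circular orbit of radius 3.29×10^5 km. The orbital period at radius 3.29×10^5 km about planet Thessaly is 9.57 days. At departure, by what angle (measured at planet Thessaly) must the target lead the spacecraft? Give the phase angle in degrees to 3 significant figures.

φ = 101°

From Kepler's third law T² = 4π²r³/μ at r = 3.29×10^5 km, T = 9.57 days = 9.57 × 86400 s = 8.26848×10^5 s: μ = 4π²r³/T² = 2.05635×10^6 km³/s².
Transfer-ellipse semi-major axis a_t = (r₁ + r₂)/2 = (51200 + 3.290×10^5)/2 = 1.901×10^5 km.
The half-period of the transfer ellipse is t = π√(a_t³/μ) = 1.8158×10^5 s.
Target angular speed ω₂ = √(μ/r₂³) = 7.5990×10^-6 rad/s.
Angle swept by the target during transfer: ω₂·t = 1.3798 rad = 79.06°.
Arrival is 180° from departure on the ellipse, so φ = 180° − 79.06° = 101°.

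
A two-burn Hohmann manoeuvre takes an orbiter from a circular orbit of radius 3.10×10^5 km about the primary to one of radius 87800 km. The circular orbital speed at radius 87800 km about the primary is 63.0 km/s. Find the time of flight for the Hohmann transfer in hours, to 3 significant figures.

t = 4.15 hours

From the circular-orbit relation v² = μ/r at r = 87800 km: μ = v²r = (63.0)² × 87800 = 3.48478×10^8 km³/s².
Transfer-ellipse semi-major axis a_t = (r₁ + r₂)/2 = (3.100×10^5 + 87800)/2 = 1.989×10^5 km.
By Kepler's third law the transfer-orbit period is T = 2π√(a_t³/μ), so t = T/2 = 14930 s.
Converting: 14930 s ÷ 3600 s/hour = 4.15 hours.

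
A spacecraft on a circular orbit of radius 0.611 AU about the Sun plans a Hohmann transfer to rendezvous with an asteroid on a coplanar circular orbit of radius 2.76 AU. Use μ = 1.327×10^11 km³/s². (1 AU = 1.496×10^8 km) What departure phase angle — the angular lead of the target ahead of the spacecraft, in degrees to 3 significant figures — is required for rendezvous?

In km: r₁ = 0.611 × 1.496×10^8 = 9.14056×10^7 km; r₂ = 2.76 × 1.496×10^8 = 4.12896×10^8 km.
The Hohmann ellipse has a_t = (r₁ + r₂)/2 = 2.521508×10^8 km.
Transfer time t = π√(a_t³/μ) = 3.453×10^7 s.
Target angular speed ω₂ = √(μ/r₂³) = 4.342×10^-8 rad/s.
Angle swept by the target during transfer: ω₂·t = 1.4993 rad = 85.90°.
Arrival is 180° from departure on the ellipse, so φ = 180° − 85.90° = 94.1°.

φ = 94.1°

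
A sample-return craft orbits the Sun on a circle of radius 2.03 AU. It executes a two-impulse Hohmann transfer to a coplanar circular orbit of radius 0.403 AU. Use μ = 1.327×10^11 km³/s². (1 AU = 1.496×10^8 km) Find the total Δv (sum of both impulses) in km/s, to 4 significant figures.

In km: r₁ = 2.03 × 1.496×10^8 = 3.03688×10^8 km; r₂ = 0.403 × 1.496×10^8 = 6.02888×10^7 km.
Transfer-ellipse semi-major axis a_t = (r₁ + r₂)/2 = (3.03688×10^8 + 6.02888×10^7)/2 = 1.819884×10^8 km.
Circular speed at r₁: v₁ = √(μ/r₁) = √(1.327×10^11/3.03688×10^8) = 20.9036 km/s.
On the transfer ellipse at r₁, vis-viva gives v_a = √[μ(2/r₁ − 1/a_t)] = 12.0315 km/s.
First burn Δv₁ = |v_a − v₁| = 8.872 km/s.
At r₂, v₂ = √(μ/r₂) = 46.92 km/s.
Transfer-orbit speed at r₂: v_p = √[μ(2/r₂ − 1/a_t)] = 60.61 km/s.
Second burn Δv₂ = |v₂ − v_p| = 13.69 km/s.
Δv = Δv₁ + Δv₂ = 8.872 + 13.69 = 22.56 km/s.

Δv = 22.56 km/s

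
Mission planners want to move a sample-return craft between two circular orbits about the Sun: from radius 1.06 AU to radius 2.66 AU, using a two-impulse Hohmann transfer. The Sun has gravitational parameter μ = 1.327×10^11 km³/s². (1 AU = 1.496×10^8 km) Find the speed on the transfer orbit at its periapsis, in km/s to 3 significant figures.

v = 34.6 km/s

In km: r₁ = 1.06 × 1.496×10^8 = 1.58576×10^8 km; r₂ = 2.66 × 1.496×10^8 = 3.97936×10^8 km.
Transfer-ellipse semi-major axis a_t = (r₁ + r₂)/2 = (1.58576×10^8 + 3.97936×10^8)/2 = 2.78256×10^8 km.
The periapsis of the transfer ellipse is at r = 1.58576×10^8 km.
Vis-viva: v = √[μ(2/r − 1/a_t)] = √[1.327×10^11 × (2/1.58576×10^8 − 1/2.78256×10^8)] = 34.59 km/s.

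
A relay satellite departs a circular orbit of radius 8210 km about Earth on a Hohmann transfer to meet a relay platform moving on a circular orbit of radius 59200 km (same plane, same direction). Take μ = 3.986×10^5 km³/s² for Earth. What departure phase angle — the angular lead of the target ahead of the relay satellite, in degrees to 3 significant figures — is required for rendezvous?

φ = 103°

Semi-major axis of the transfer orbit: a_t = (8210 + 59200)/2 = 33705 km.
Transfer time t = π√(a_t³/μ) = 30791 s.
The target's mean motion on its circular orbit is ω₂ = √(μ/r₂³) = 4.3831×10^-5 rad/s.
Angle swept by the target during transfer: ω₂·t = 1.3496 rad = 77.33°.
The relay satellite traverses 180° on the transfer ellipse, so the target must lead by 180° − 77.33° = 103°.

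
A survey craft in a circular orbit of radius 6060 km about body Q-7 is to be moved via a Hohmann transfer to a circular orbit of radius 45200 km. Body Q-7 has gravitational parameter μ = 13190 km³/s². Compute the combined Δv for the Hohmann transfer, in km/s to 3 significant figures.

Transfer-ellipse semi-major axis a_t = (r₁ + r₂)/2 = (6060 + 45200)/2 = 25630 km.
Circular speed at r₁: v₁ = √(μ/r₁) = √(13190/6060) = 1.4753 km/s.
Transfer-orbit speed at r₁ (vis-viva): v_p = √[μ(2/r₁ − 1/a_t)] = 1.9592 km/s.
First burn Δv₁ = |v_p − v₁| = 0.4839 km/s.
Circular speed at r₂: v₂ = √(μ/r₂) = 0.5402 km/s.
Transfer-orbit speed at r₂: v_a = √[μ(2/r₂ − 1/a_t)] = 0.2627 km/s.
Second burn Δv₂ = |v₂ − v_a| = 0.2775 km/s.
Total Δv = Δv₁ + Δv₂ = 0.7614 km/s.

Δv = 0.761 km/s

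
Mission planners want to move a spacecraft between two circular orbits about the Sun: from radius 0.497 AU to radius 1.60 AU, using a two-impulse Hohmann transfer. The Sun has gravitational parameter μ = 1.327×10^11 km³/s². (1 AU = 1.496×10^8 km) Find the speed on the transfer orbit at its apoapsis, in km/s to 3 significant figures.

v = 16.2 km/s

In km: r₁ = 0.497 × 1.496×10^8 = 7.43512×10^7 km; r₂ = 1.60 × 1.496×10^8 = 2.3936×10^8 km.
The Hohmann ellipse has a_t = (r₁ + r₂)/2 = 1.568556×10^8 km.
At apoapsis, r = 2.3936×10^8 km.
Vis-viva: v = √[μ(2/r − 1/a_t)] = √[1.327×10^11 × (2/2.3936×10^8 − 1/1.568556×10^8)] = 16.21 km/s.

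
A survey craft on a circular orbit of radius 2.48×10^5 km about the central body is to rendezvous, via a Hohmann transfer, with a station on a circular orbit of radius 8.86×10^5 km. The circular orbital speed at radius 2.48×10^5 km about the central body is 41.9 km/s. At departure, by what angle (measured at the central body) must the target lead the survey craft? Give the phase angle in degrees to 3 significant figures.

φ = 87.8°

From the circular-orbit relation v² = μ/r at r = 2.48×10^5 km: μ = v²r = (41.9)² × 2.48×10^5 = 4.35391×10^8 km³/s².
The Hohmann ellipse has a_t = (r₁ + r₂)/2 = 5.670×10^5 km.
Transfer time t = π√(a_t³/μ) = 64281.3 s.
The target's mean motion on its circular orbit is ω₂ = √(μ/r₂³) = 2.50201×10^-5 rad/s.
Angle swept by the target during transfer: ω₂·t = 1.608325 rad = 92.1502°.
The survey craft traverses 180° on the transfer ellipse, so the target must lead by 180° − 92.1502° = 87.8°.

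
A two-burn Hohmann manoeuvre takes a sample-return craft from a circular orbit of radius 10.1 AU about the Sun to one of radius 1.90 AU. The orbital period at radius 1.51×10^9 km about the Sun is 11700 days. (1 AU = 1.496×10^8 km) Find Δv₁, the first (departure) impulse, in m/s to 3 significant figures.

Δv₁ = 4100 m/s

From Kepler's third law T² = 4π²r³/μ at r = 1.51×10^9 km, T = 11700 days = 11700 × 86400 s = 1.01088×10^9 s: μ = 4π²r³/T² = 1.33012×10^11 km³/s².
In km: r₁ = 10.1 × 1.496×10^8 = 1.51096×10^9 km; r₂ = 1.90 × 1.496×10^8 = 2.8424×10^8 km.
Semi-major axis of the transfer orbit: a_t = (1.51096×10^9 + 2.8424×10^8)/2 = 8.976×10^8 km.
Circular speed at r = 1.51096×10^9 km: v_c = √(μ/r) = 9.383 km/s.
Vis-viva on the transfer ellipse at r = 1.51096×10^9 km gives v_t = √[μ(2/r − 1/a_t)] = 5.280 km/s.
Δv₁ = |v_t − v_c| = |5.280 − 9.383| = 4.103 km/s.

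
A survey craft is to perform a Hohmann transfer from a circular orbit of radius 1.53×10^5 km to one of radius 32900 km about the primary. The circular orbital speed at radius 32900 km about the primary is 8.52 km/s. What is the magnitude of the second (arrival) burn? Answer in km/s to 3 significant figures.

From the circular-orbit relation v² = μ/r at r = 32900 km: μ = v²r = (8.52)² × 32900 = 2.38822×10^6 km³/s².
Transfer-ellipse semi-major axis a_t = (r₁ + r₂)/2 = (1.530×10^5 + 32900)/2 = 92950 km.
On the circular orbit at r = 32900 km, v_c = √(μ/r) = 8.5200 km/s.
Transfer-orbit speed at the same r (vis-viva, a = a_t): v_t = √[μ(2/r − 1/a_t)] = 10.931 km/s.
Δv₂ = |v_t − v_c| = |10.931 − 8.5200| = 2.411 km/s.

Δv₂ = 2.41 km/s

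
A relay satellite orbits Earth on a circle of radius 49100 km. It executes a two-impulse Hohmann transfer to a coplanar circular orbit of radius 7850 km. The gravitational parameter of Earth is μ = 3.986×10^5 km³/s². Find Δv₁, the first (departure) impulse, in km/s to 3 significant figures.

Transfer-ellipse semi-major axis a_t = (r₁ + r₂)/2 = (49100 + 7850)/2 = 28475 km.
Circular speed at r = 49100 km: v_c = √(μ/r) = 2.849 km/s.
Transfer-orbit speed at the same r (vis-viva, a = a_t): v_t = √[μ(2/r − 1/a_t)] = 1.496 km/s.
Δv₁ = |v_t − v_c| = |1.496 − 2.849| = 1.353 km/s.

Δv₁ = 1.35 km/s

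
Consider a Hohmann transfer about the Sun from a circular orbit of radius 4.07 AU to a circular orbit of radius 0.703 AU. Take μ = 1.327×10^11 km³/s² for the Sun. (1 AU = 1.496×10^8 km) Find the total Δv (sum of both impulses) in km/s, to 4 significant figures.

In km: r₁ = 4.07 × 1.496×10^8 = 6.08872×10^8 km; r₂ = 0.703 × 1.496×10^8 = 1.051688×10^8 km.
Semi-major axis of the transfer orbit: a_t = (6.08872×10^8 + 1.051688×10^8)/2 = 3.570204×10^8 km.
Circular speed at r₁: v₁ = √(μ/r₁) = √(1.327×10^11/6.08872×10^8) = 14.7629 km/s.
Transfer-orbit speed at r₁ (vis-viva equation): v_a = √[μ(2/r₁ − 1/a_t)] = 8.01253 km/s.
First burn Δv₁ = |v_a − v₁| = 6.750 km/s.
Circular speed at r₂: v₂ = √(μ/r₂) = 35.52 km/s.
Transfer-orbit speed at r₂: v_p = √[μ(2/r₂ − 1/a_t)] = 46.39 km/s.
Second burn Δv₂ = |v₂ − v_p| = 10.87 km/s.
Δv = Δv₁ + Δv₂ = 6.750 + 10.87 = 17.62 km/s.

Δv = 17.62 km/s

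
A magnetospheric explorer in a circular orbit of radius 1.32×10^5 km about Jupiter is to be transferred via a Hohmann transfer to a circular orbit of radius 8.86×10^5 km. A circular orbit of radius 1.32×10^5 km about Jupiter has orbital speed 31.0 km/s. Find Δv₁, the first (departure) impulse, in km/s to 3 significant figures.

From the circular-orbit relation v² = μ/r at r = 1.32×10^5 km: μ = v²r = (31.0)² × 1.32×10^5 = 1.26852×10^8 km³/s².
The Hohmann ellipse has a_t = (r₁ + r₂)/2 = 5.090×10^5 km.
On the circular orbit at r = 1.320×10^5 km, v_c = √(μ/r) = 31.00 km/s.
Transfer-orbit speed at the same r (vis-viva, a = a_t): v_t = √[μ(2/r − 1/a_t)] = 40.90 km/s.
Δv₁ = |v_t − v_c| = |40.90 − 31.00| = 9.900 km/s.

Δv₁ = 9.90 km/s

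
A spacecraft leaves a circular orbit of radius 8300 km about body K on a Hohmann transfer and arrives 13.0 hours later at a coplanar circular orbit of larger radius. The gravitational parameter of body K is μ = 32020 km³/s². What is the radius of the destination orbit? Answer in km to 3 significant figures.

Transfer time t = 13.0 hours = 46800 s, and t = π√(a_t³/μ).
So a_t = (μ t²/π²)^(1/3) = (32020 × (46800)² / π²)^(1/3) = 19225.2 km.
Since a_t = (r₁ + r₂)/2, r₂ = 2a_t − r₁ = 2×19225.2 − 8300 = 30150.4 km.

r₂ = 30200 km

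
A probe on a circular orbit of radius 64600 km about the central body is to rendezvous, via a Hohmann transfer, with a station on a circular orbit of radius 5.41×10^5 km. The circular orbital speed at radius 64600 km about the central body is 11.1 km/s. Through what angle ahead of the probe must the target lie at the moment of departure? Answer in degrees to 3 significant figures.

From the circular-orbit relation v² = μ/r at r = 64600 km: μ = v²r = (11.1)² × 64600 = 7.95937×10^6 km³/s².
Transfer-ellipse semi-major axis a_t = (r₁ + r₂)/2 = (64600 + 5.410×10^5)/2 = 3.028×10^5 km.
The half-period of the transfer ellipse is t = π√(a_t³/μ) = 1.8554×10^5 s.
The target's mean motion on its circular orbit is ω₂ = √(μ/r₂³) = 7.0900×10^-6 rad/s.
Angle swept by the target during transfer: ω₂·t = 1.3155 rad = 75.37°.
Arrival is 180° from departure on the ellipse, so φ = 180° − 75.37° = 105°.

φ = 105°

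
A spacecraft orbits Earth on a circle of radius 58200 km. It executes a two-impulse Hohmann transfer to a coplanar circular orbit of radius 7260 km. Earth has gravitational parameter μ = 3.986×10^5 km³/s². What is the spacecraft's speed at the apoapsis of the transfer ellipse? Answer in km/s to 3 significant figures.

v = 1.23 km/s

Transfer-ellipse semi-major axis a_t = (r₁ + r₂)/2 = (58200 + 7260)/2 = 32730 km.
The apoapsis of the transfer ellipse is at r = 58200 km.
Vis-viva: v = √[μ(2/r − 1/a_t)] = √[3.986×10^5 × (2/58200 − 1/32730)] = 1.233 km/s.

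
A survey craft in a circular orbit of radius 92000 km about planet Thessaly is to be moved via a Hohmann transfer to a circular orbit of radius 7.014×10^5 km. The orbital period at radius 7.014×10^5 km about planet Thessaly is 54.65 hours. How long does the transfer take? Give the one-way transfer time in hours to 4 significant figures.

t = 11.62 hours

From Kepler's third law T² = 4π²r³/μ at r = 7.014×10^5 km, T = 54.65 hours = 54.65 × 3600 s = 1.9674×10^5 s: μ = 4π²r³/T² = 3.51942×10^8 km³/s².
The Hohmann ellipse has a_t = (r₁ + r₂)/2 = 3.967×10^5 km.
By Kepler's third law the transfer-orbit period is T = 2π√(a_t³/μ), so t = T/2 = 41840 s.
Converting: 41840 s ÷ 3600 s/hour = 11.62 hours.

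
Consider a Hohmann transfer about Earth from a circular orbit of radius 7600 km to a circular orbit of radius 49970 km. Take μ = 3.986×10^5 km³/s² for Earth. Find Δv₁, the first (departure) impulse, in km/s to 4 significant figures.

Δv₁ = 2.300 km/s

Transfer-ellipse semi-major axis a_t = (r₁ + r₂)/2 = (7600 + 49970)/2 = 28785 km.
On the circular orbit at r = 7600 km, v_c = √(μ/r) = 7.242 km/s.
Vis-viva on the transfer ellipse at r = 7600 km gives v_t = √[μ(2/r − 1/a_t)] = 9.542 km/s.
Δv₁ = |v_t − v_c| = |9.542 − 7.242| = 2.300 km/s.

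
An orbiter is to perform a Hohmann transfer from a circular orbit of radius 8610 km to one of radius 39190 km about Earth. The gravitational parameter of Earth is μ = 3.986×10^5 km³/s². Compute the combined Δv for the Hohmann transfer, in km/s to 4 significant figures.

Δv = 3.184 km/s

Semi-major axis of the transfer orbit: a_t = (8610 + 39190)/2 = 23900 km.
At r₁ the circular-orbit speed is v₁ = √(μ/r₁) = 6.804 km/s.
On the transfer ellipse at r₁, vis-viva equation gives v_p = √[μ(2/r₁ − 1/a_t)] = 8.713 km/s.
First burn Δv₁ = |v_p − v₁| = 1.909 km/s.
At r₂, v₂ = √(μ/r₂) = 3.189 km/s.
Transfer-orbit speed at r₂: v_a = √[μ(2/r₂ − 1/a_t)] = 1.914 km/s.
Second burn Δv₂ = |v₂ − v_a| = 1.275 km/s.
Δv = Δv₁ + Δv₂ = 1.909 + 1.275 = 3.184 km/s.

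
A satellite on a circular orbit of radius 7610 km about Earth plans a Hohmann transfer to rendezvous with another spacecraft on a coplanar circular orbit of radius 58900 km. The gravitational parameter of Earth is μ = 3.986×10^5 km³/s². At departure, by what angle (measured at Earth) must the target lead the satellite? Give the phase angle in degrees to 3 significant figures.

Semi-major axis of the transfer orbit: a_t = (7610 + 58900)/2 = 33255 km.
Transfer time t = π√(a_t³/μ) = 30176 s.
The target's mean motion on its circular orbit is ω₂ = √(μ/r₂³) = 4.4167×10^-5 rad/s.
Angle swept by the target during transfer: ω₂·t = 1.3328 rad = 76.36°.
Arrival is 180° from departure on the ellipse, so φ = 180° − 76.36° = 104°.

φ = 104°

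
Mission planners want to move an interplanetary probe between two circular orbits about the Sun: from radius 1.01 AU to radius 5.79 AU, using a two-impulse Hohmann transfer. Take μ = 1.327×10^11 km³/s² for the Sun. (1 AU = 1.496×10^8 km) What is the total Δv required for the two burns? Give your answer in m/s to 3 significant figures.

Δv = 14700 m/s

In km: r₁ = 1.01 × 1.496×10^8 = 1.51096×10^8 km; r₂ = 5.79 × 1.496×10^8 = 8.66184×10^8 km.
Transfer-ellipse semi-major axis a_t = (r₁ + r₂)/2 = (1.51096×10^8 + 8.66184×10^8)/2 = 5.0864×10^8 km.
At r₁ the circular-orbit speed is v₁ = √(μ/r₁) = 29.635 km/s.
On the transfer ellipse at r₁, vis-viva equation gives v_p = √[μ(2/r₁ − 1/a_t)] = 38.673 km/s.
First burn Δv₁ = |v_p − v₁| = 9.038 km/s.
At r₂, v₂ = √(μ/r₂) = 12.377 km/s.
Transfer-orbit speed at r₂: v_a = √[μ(2/r₂ − 1/a_t)] = 6.7461 km/s.
Second burn Δv₂ = |v₂ − v_a| = 5.631 km/s.
Δv = Δv₁ + Δv₂ = 9.038 + 5.631 = 14.67 km/s.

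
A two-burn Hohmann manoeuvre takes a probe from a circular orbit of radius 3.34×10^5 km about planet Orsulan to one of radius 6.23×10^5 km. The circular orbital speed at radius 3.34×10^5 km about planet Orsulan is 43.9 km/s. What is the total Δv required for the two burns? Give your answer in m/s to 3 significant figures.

Δv = 11500 m/s

From the circular-orbit relation v² = μ/r at r = 3.34×10^5 km: μ = v²r = (43.9)² × 3.34×10^5 = 6.43688×10^8 km³/s².
The Hohmann ellipse has a_t = (r₁ + r₂)/2 = 4.785×10^5 km.
Circular speed at r₁: v₁ = √(μ/r₁) = √(6.43688×10^8/3.340×10^5) = 43.900 km/s.
Transfer-orbit speed at r₁ (vis-viva): v_p = √[μ(2/r₁ − 1/a_t)] = 50.092 km/s.
First burn Δv₁ = |v_p − v₁| = 6.192 km/s.
At r₂, v₂ = √(μ/r₂) = 32.1435 km/s.
Transfer-orbit speed at r₂: v_a = √[μ(2/r₂ − 1/a_t)] = 26.8551 km/s.
Second burn Δv₂ = |v₂ − v_a| = 5.288 km/s.
Total Δv = Δv₁ + Δv₂ = 11.48 km/s.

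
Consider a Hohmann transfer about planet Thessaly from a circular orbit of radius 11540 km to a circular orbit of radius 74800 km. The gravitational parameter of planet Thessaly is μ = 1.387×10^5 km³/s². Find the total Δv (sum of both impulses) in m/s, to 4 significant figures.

Semi-major axis of the transfer orbit: a_t = (11540 + 74800)/2 = 43170 km.
Circular speed at r₁: v₁ = √(μ/r₁) = √(1.387×10^5/11540) = 3.4669 km/s.
On the transfer ellipse at r₁, vis-viva gives v_p = √[μ(2/r₁ − 1/a_t)] = 4.5635 km/s.
First burn Δv₁ = |v_p − v₁| = 1.0966 km/s.
At r₂, v₂ = √(μ/r₂) = 1.36172 km/s.
Transfer-orbit speed at r₂: v_a = √[μ(2/r₂ − 1/a_t)] = 0.704043 km/s.
Second burn Δv₂ = |v₂ − v_a| = 0.65768 km/s.
Total Δv = Δv₁ + Δv₂ = 1.754 km/s.

Δv = 1754 m/s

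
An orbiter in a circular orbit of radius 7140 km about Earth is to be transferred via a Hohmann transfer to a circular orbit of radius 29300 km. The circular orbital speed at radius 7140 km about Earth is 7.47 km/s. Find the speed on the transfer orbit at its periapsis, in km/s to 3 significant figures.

From the circular-orbit relation v² = μ/r at r = 7140 km: μ = v²r = (7.47)² × 7140 = 3.98418×10^5 km³/s².
The Hohmann ellipse has a_t = (r₁ + r₂)/2 = 18220 km.
The periapsis of the transfer ellipse is at r = 7140 km.
Applying v² = μ(2/r − 1/a_t): v = 9.473 km/s.

v = 9.47 km/s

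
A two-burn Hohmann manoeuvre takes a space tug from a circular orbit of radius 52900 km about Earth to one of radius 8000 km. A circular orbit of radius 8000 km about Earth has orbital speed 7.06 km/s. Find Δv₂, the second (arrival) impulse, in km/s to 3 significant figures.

Δv₂ = 2.25 km/s

From the circular-orbit relation v² = μ/r at r = 8000 km: μ = v²r = (7.06)² × 8000 = 3.98749×10^5 km³/s².
Semi-major axis of the transfer orbit: a_t = (52900 + 8000)/2 = 30450 km.
On the circular orbit at r = 8000 km, v_c = √(μ/r) = 7.060 km/s.
Transfer-orbit speed at the same r (vis-viva, a = a_t): v_t = √[μ(2/r − 1/a_t)] = 9.305 km/s.
Δv₂ = |v_t − v_c| = |9.305 − 7.060| = 2.245 km/s.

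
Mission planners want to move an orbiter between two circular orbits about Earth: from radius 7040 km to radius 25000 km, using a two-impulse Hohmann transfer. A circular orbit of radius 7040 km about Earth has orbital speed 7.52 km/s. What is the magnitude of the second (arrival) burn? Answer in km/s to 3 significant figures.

From the circular-orbit relation v² = μ/r at r = 7040 km: μ = v²r = (7.52)² × 7040 = 3.98115×10^5 km³/s².
Transfer-ellipse semi-major axis a_t = (r₁ + r₂)/2 = (7040 + 25000)/2 = 16020 km.
Circular speed at r = 25000 km: v_c = √(μ/r) = 3.9906 km/s.
Transfer-orbit speed at the same r (vis-viva, a = a_t): v_t = √[μ(2/r − 1/a_t)] = 2.6454 km/s.
Δv₂ = |v_t − v_c| = |2.6454 − 3.9906| = 1.345 km/s.

Δv₂ = 1.35 km/s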